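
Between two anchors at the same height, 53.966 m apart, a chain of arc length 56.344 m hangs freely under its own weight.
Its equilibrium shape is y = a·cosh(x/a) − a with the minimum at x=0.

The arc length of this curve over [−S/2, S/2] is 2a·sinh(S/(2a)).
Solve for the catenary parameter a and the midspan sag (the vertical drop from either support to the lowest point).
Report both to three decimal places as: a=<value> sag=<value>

a=52.820 sag=7.043

seed: a₀ = √(S³/(24(L−S))) = √(53.966³/(24·2.378)) = 52.476976
iter 1: u=0.514187  f(a)=+3.163e-02  f'(a)=-9.305e-02  a ← 52.476976 − (+3.163e-02/-9.305e-02) = 52.816951
iter 2: u=0.510878  f(a)=+3.101e-04  f'(a)=-9.123e-02  a ← 52.816951 − (+3.101e-04/-9.123e-02) = 52.820350
iter 3: u=0.510845  f(a)=+3.044e-08  f'(a)=-9.122e-02  a ← 52.820350 − (+3.044e-08/-9.122e-02) = 52.820350
iter 4: u=0.510845  f(a)=+0.000e+00  f'(a)=-9.122e-02  a ← 52.820350 − (+0.000e+00/-9.122e-02) = 52.820350
converged: |Δa| < 1e-12 after 4 iterations
sag = a·(cosh(S/(2a)) − 1) = 52.820350·(cosh(0.510845) − 1) = 7.043253
T_max/T_min = cosh(S/(2a)) = 1.133344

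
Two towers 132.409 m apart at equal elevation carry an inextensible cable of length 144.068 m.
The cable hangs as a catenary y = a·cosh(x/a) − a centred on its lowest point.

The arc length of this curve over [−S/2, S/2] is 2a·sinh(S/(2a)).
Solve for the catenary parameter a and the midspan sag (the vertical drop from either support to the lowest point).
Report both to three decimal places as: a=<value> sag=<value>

a=92.263 sag=24.790

seed: a₀ = √(S³/(24(L−S))) = √(132.409³/(24·11.659)) = 91.083558
iter 1: u=0.726855  f(a)=+3.119e-01  f'(a)=-2.698e-01  a ← 91.083558 − (+3.119e-01/-2.698e-01) = 92.239589
iter 2: u=0.717745  f(a)=+6.037e-03  f'(a)=-2.594e-01  a ← 92.239589 − (+6.037e-03/-2.594e-01) = 92.262860
iter 3: u=0.717564  f(a)=+2.361e-06  f'(a)=-2.592e-01  a ← 92.262860 − (+2.361e-06/-2.592e-01) = 92.262869
iter 4: u=0.717564  f(a)=+3.695e-13  f'(a)=-2.592e-01  a ← 92.262869 − (+3.695e-13/-2.592e-01) = 92.262869
converged: |Δa| < 1e-12 after 4 iterations
sag = a·(cosh(S/(2a)) − 1) = 92.262869·(cosh(0.717564) − 1) = 24.789829
T_max/T_min = cosh(S/(2a)) = 1.268687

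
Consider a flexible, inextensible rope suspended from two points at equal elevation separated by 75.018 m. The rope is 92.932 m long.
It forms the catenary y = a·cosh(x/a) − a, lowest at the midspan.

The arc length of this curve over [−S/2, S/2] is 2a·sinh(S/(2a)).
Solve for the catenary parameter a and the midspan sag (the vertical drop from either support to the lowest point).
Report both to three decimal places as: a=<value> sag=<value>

a=32.402 sag=24.246

seed: a₀ = √(S³/(24(L−S))) = √(75.018³/(24·17.914)) = 31.336199
iter 1: u=1.196986  f(a)=+1.328e+00  f'(a)=-1.316e+00  a ← 31.336199 − (+1.328e+00/-1.316e+00) = 32.345497
iter 2: u=1.159636  f(a)=+6.686e-02  f'(a)=-1.186e+00  a ← 32.345497 − (+6.686e-02/-1.186e+00) = 32.401856
iter 3: u=1.157619  f(a)=+1.894e-04  f'(a)=-1.180e+00  a ← 32.401856 − (+1.894e-04/-1.180e+00) = 32.402017
iter 4: u=1.157613  f(a)=+1.528e-09  f'(a)=-1.180e+00  a ← 32.402017 − (+1.528e-09/-1.180e+00) = 32.402017
iter 5: u=1.157613  f(a)=+0.000e+00  f'(a)=-1.180e+00  a ← 32.402017 − (+0.000e+00/-1.180e+00) = 32.402017
converged: |Δa| < 1e-12 after 5 iterations
sag = a·(cosh(S/(2a)) − 1) = 32.402017·(cosh(1.157613) − 1) = 24.245842
T_max/T_min = cosh(S/(2a)) = 1.748282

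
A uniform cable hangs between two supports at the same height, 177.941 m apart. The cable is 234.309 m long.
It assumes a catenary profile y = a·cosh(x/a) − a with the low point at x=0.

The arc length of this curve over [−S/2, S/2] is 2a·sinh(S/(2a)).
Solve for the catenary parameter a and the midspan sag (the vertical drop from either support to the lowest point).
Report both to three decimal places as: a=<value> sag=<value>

a=67.401 sag=67.758

seed: a₀ = √(S³/(24(L−S))) = √(177.941³/(24·56.368)) = 64.534523
iter 1: u=1.378650  f(a)=+5.606e+00  f'(a)=-2.102e+00  a ← 64.534523 − (+5.606e+00/-2.102e+00) = 67.201041
iter 2: u=1.323945  f(a)=+3.662e-01  f'(a)=-1.836e+00  a ← 67.201041 − (+3.662e-01/-1.836e+00) = 67.400497
iter 3: u=1.320027  f(a)=+1.804e-03  f'(a)=-1.818e+00  a ← 67.400497 − (+1.804e-03/-1.818e+00) = 67.401490
iter 4: u=1.320008  f(a)=+4.425e-08  f'(a)=-1.818e+00  a ← 67.401490 − (+4.425e-08/-1.818e+00) = 67.401490
iter 5: u=1.320008  f(a)=+2.842e-14  f'(a)=-1.818e+00  a ← 67.401490 − (+2.842e-14/-1.818e+00) = 67.401490
converged: |Δa| < 1e-12 after 5 iterations
sag = a·(cosh(S/(2a)) − 1) = 67.401490·(cosh(1.320008) − 1) = 67.758185
T_max/T_min = cosh(S/(2a)) = 2.005292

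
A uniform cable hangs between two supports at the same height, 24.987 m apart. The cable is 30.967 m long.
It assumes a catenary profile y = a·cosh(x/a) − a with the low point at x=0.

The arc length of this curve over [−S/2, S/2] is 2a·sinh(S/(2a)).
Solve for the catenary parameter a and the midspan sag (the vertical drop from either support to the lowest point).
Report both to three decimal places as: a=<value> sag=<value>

a=10.781 sag=8.086

seed: a₀ = √(S³/(24(L−S))) = √(24.987³/(24·5.980)) = 10.425934
iter 1: u=1.198310  f(a)=+4.443e-01  f'(a)=-1.321e+00  a ← 10.425934 − (+4.443e-01/-1.321e+00) = 10.762405
iter 2: u=1.160846  f(a)=+2.242e-02  f'(a)=-1.190e+00  a ← 10.762405 − (+2.242e-02/-1.190e+00) = 10.781237
iter 3: u=1.158819  f(a)=+6.376e-05  f'(a)=-1.184e+00  a ← 10.781237 − (+6.376e-05/-1.184e+00) = 10.781291
iter 4: u=1.158813  f(a)=+5.192e-10  f'(a)=-1.184e+00  a ← 10.781291 − (+5.192e-10/-1.184e+00) = 10.781291
iter 5: u=1.158813  f(a)=+0.000e+00  f'(a)=-1.184e+00  a ← 10.781291 − (+0.000e+00/-1.184e+00) = 10.781291
converged: |Δa| < 1e-12 after 5 iterations
sag = a·(cosh(S/(2a)) − 1) = 10.781291·(cosh(1.158813) − 1) = 8.086009
T_max/T_min = cosh(S/(2a)) = 1.750004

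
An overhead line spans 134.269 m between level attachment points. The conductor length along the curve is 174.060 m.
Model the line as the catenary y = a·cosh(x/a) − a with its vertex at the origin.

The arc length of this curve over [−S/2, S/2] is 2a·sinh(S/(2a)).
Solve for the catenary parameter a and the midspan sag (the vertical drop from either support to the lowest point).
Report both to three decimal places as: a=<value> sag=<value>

a=52.447 sag=49.165

seed: a₀ = √(S³/(24(L−S))) = √(134.269³/(24·39.791)) = 50.346071
iter 1: u=1.333461  f(a)=+3.691e+00  f'(a)=-1.880e+00  a ← 50.346071 − (+3.691e+00/-1.880e+00) = 52.309242
iter 2: u=1.283416  f(a)=+2.269e-01  f'(a)=-1.656e+00  a ← 52.309242 − (+2.269e-01/-1.656e+00) = 52.446285
iter 3: u=1.280062  f(a)=+9.814e-04  f'(a)=-1.641e+00  a ← 52.446285 − (+9.814e-04/-1.641e+00) = 52.446883
iter 4: u=1.280047  f(a)=+1.854e-08  f'(a)=-1.641e+00  a ← 52.446883 − (+1.854e-08/-1.641e+00) = 52.446883
iter 5: u=1.280047  f(a)=-2.842e-14  f'(a)=-1.641e+00  a ← 52.446883 − (-2.842e-14/-1.641e+00) = 52.446883
converged: |Δa| < 1e-12 after 5 iterations
sag = a·(cosh(S/(2a)) − 1) = 52.446883·(cosh(1.280047) − 1) = 49.164614
T_max/T_min = cosh(S/(2a)) = 1.937417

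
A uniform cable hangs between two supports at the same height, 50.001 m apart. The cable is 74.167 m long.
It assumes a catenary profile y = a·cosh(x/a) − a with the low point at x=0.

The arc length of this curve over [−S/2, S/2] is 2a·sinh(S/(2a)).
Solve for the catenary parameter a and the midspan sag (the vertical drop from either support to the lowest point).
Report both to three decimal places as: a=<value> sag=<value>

a=15.646 sag=24.603

seed: a₀ = √(S³/(24(L−S))) = √(50.001³/(24·24.166)) = 14.681148
iter 1: u=1.702898  f(a)=+3.756e+00  f'(a)=-4.351e+00  a ← 14.681148 − (+3.756e+00/-4.351e+00) = 15.544332
iter 2: u=1.608335  f(a)=+3.567e-01  f'(a)=-3.561e+00  a ← 15.544332 − (+3.567e-01/-3.561e+00) = 15.644520
iter 3: u=1.598036  f(a)=+3.964e-03  f'(a)=-3.482e+00  a ← 15.644520 − (+3.964e-03/-3.482e+00) = 15.645658
iter 4: u=1.597919  f(a)=+5.014e-07  f'(a)=-3.481e+00  a ← 15.645658 − (+5.014e-07/-3.481e+00) = 15.645658
iter 5: u=1.597919  f(a)=+0.000e+00  f'(a)=-3.481e+00  a ← 15.645658 − (+0.000e+00/-3.481e+00) = 15.645658
converged: |Δa| < 1e-12 after 5 iterations
sag = a·(cosh(S/(2a)) − 1) = 15.645658·(cosh(1.597919) − 1) = 24.603225
T_max/T_min = cosh(S/(2a)) = 2.572527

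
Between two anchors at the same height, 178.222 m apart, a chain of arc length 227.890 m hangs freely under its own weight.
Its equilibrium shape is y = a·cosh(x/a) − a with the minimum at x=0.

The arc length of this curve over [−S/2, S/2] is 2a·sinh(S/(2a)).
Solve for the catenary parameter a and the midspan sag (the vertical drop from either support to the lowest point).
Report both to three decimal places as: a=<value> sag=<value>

a=71.626 sag=62.961

seed: a₀ = √(S³/(24(L−S))) = √(178.222³/(24·49.668)) = 68.912501
iter 1: u=1.293104  f(a)=+4.322e+00  f'(a)=-1.697e+00  a ← 68.912501 − (+4.322e+00/-1.697e+00) = 71.458663
iter 2: u=1.247029  f(a)=+2.511e-01  f'(a)=-1.505e+00  a ← 71.458663 − (+2.511e-01/-1.505e+00) = 71.625446
iter 3: u=1.244125  f(a)=+9.630e-04  f'(a)=-1.494e+00  a ← 71.625446 − (+9.630e-04/-1.494e+00) = 71.626090
iter 4: u=1.244114  f(a)=+1.429e-08  f'(a)=-1.494e+00  a ← 71.626090 − (+1.429e-08/-1.494e+00) = 71.626090
iter 5: u=1.244114  f(a)=-2.842e-14  f'(a)=-1.494e+00  a ← 71.626090 − (-2.842e-14/-1.494e+00) = 71.626090
converged: |Δa| < 1e-12 after 5 iterations
sag = a·(cosh(S/(2a)) − 1) = 71.626090·(cosh(1.244114) − 1) = 62.961278
T_max/T_min = cosh(S/(2a)) = 1.879027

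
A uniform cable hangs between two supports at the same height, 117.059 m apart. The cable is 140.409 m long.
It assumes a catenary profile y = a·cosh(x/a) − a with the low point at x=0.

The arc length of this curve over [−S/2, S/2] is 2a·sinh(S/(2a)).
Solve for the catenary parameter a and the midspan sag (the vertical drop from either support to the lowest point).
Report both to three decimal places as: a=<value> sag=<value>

a=55.033 sag=34.171

seed: a₀ = √(S³/(24(L−S))) = √(117.059³/(24·23.350)) = 53.500538
iter 1: u=1.093998  f(a)=+1.438e+00  f'(a)=-9.819e-01  a ← 53.500538 − (+1.438e+00/-9.819e-01) = 54.964794
iter 2: u=1.064854  f(a)=+6.114e-02  f'(a)=-9.000e-01  a ← 54.964794 − (+6.114e-02/-9.000e-01) = 55.032726
iter 3: u=1.063540  f(a)=+1.214e-04  f'(a)=-8.964e-01  a ← 55.032726 − (+1.214e-04/-8.964e-01) = 55.032862
iter 4: u=1.063537  f(a)=+4.811e-10  f'(a)=-8.964e-01  a ← 55.032862 − (+4.811e-10/-8.964e-01) = 55.032862
iter 5: u=1.063537  f(a)=+0.000e+00  f'(a)=-8.964e-01  a ← 55.032862 − (+0.000e+00/-8.964e-01) = 55.032862
converged: |Δa| < 1e-12 after 5 iterations
sag = a·(cosh(S/(2a)) − 1) = 55.032862·(cosh(1.063537) − 1) = 34.170769
T_max/T_min = cosh(S/(2a)) = 1.620916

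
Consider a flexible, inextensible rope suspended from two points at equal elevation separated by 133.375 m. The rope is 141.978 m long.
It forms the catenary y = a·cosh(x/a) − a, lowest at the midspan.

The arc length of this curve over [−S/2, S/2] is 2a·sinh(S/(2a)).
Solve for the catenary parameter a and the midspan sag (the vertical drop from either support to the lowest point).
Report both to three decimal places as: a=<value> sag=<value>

a=108.219 sag=21.206

seed: a₀ = √(S³/(24(L−S))) = √(133.375³/(24·8.603)) = 107.196614
iter 1: u=0.622105  f(a)=+1.680e-01  f'(a)=-1.668e-01  a ← 107.196614 − (+1.680e-01/-1.668e-01) = 108.203863
iter 2: u=0.616313  f(a)=+2.398e-03  f'(a)=-1.621e-01  a ← 108.203863 − (+2.398e-03/-1.621e-01) = 108.218655
iter 3: u=0.616229  f(a)=+5.039e-07  f'(a)=-1.620e-01  a ← 108.218655 − (+5.039e-07/-1.620e-01) = 108.218658
iter 4: u=0.616229  f(a)=+2.842e-14  f'(a)=-1.620e-01  a ← 108.218658 − (+2.842e-14/-1.620e-01) = 108.218658
converged: |Δa| < 1e-12 after 4 iterations
sag = a·(cosh(S/(2a)) − 1) = 108.218658·(cosh(0.616229) − 1) = 21.205899
T_max/T_min = cosh(S/(2a)) = 1.195954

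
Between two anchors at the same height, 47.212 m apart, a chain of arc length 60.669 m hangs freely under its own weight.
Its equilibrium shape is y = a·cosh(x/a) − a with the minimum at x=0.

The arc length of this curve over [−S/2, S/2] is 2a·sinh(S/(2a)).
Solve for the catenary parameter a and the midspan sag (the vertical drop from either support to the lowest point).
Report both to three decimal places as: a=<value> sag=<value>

seed: a₀ = √(S³/(24(L−S))) = √(47.212³/(24·13.457)) = 18.050900
iter 1: u=1.307746  f(a)=+1.199e+00  f'(a)=-1.762e+00  a ← 18.050900 − (+1.199e+00/-1.762e+00) = 18.731174
iter 2: u=1.260252  f(a)=+7.109e-02  f'(a)=-1.559e+00  a ← 18.731174 − (+7.109e-02/-1.559e+00) = 18.776785
iter 3: u=1.257191  f(a)=+2.850e-04  f'(a)=-1.546e+00  a ← 18.776785 − (+2.850e-04/-1.546e+00) = 18.776969
iter 4: u=1.257178  f(a)=+4.619e-09  f'(a)=-1.546e+00  a ← 18.776969 − (+4.619e-09/-1.546e+00) = 18.776969
iter 5: u=1.257178  f(a)=+1.421e-14  f'(a)=-1.546e+00  a ← 18.776969 − (+1.421e-14/-1.546e+00) = 18.776969
converged: |Δa| < 1e-12 after 5 iterations
sag = a·(cosh(S/(2a)) − 1) = 18.776969·(cosh(1.257178) − 1) = 16.898743
T_max/T_min = cosh(S/(2a)) = 1.899972

a=18.777 sag=16.899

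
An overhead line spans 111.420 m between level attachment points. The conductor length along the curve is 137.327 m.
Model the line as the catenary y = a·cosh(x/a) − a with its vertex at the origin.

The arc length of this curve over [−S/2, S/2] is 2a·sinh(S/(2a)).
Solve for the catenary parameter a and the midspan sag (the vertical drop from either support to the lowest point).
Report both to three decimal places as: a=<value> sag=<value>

a=48.730 sag=35.468

seed: a₀ = √(S³/(24(L−S))) = √(111.420³/(24·25.907)) = 47.166163
iter 1: u=1.181143  f(a)=+1.868e+00  f'(a)=-1.260e+00  a ← 47.166163 − (+1.868e+00/-1.260e+00) = 48.649407
iter 2: u=1.145132  f(a)=+9.175e-02  f'(a)=-1.139e+00  a ← 48.649407 − (+9.175e-02/-1.139e+00) = 48.729986
iter 3: u=1.143239  f(a)=+2.466e-04  f'(a)=-1.133e+00  a ← 48.729986 − (+2.466e-04/-1.133e+00) = 48.730204
iter 4: u=1.143233  f(a)=+1.791e-09  f'(a)=-1.133e+00  a ← 48.730204 − (+1.791e-09/-1.133e+00) = 48.730204
iter 5: u=1.143233  f(a)=-2.842e-14  f'(a)=-1.133e+00  a ← 48.730204 − (-2.842e-14/-1.133e+00) = 48.730204
converged: |Δa| < 1e-12 after 5 iterations
sag = a·(cosh(S/(2a)) − 1) = 48.730204·(cosh(1.143233) − 1) = 35.467830
T_max/T_min = cosh(S/(2a)) = 1.727841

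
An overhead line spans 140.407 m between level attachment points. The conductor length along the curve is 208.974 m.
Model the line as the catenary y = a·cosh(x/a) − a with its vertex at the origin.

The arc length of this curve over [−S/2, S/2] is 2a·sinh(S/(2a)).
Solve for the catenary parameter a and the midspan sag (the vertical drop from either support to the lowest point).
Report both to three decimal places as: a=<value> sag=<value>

a=43.733 sag=69.537

seed: a₀ = √(S³/(24(L−S))) = √(140.407³/(24·68.567)) = 41.012850
iter 1: u=1.711744  f(a)=+1.078e+01  f'(a)=-4.432e+00  a ← 41.012850 − (+1.078e+01/-4.432e+00) = 43.444294
iter 2: u=1.615943  f(a)=+1.033e+00  f'(a)=-3.620e+00  a ← 43.444294 − (+1.033e+00/-3.620e+00) = 43.729569
iter 3: u=1.605401  f(a)=+1.170e-02  f'(a)=-3.538e+00  a ← 43.729569 − (+1.170e-02/-3.538e+00) = 43.732877
iter 4: u=1.605280  f(a)=+1.540e-06  f'(a)=-3.537e+00  a ← 43.732877 − (+1.540e-06/-3.537e+00) = 43.732877
iter 5: u=1.605280  f(a)=+8.527e-14  f'(a)=-3.537e+00  a ← 43.732877 − (+8.527e-14/-3.537e+00) = 43.732877
converged: |Δa| < 1e-12 after 5 iterations
sag = a·(cosh(S/(2a)) − 1) = 43.732877·(cosh(1.605280) − 1) = 69.537144
T_max/T_min = cosh(S/(2a)) = 2.590043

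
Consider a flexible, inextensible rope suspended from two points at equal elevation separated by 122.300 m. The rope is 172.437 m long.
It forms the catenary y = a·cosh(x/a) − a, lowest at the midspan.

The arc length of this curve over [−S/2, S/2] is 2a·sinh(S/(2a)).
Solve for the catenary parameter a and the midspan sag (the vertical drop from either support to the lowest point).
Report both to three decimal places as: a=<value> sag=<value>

a=41.192 sag=54.361

seed: a₀ = √(S³/(24(L−S))) = √(122.300³/(24·50.137)) = 38.990149
iter 1: u=1.568345  f(a)=+6.540e+00  f'(a)=-3.263e+00  a ← 38.990149 − (+6.540e+00/-3.263e+00) = 40.994679
iter 2: u=1.491657  f(a)=+5.382e-01  f'(a)=-2.746e+00  a ← 40.994679 − (+5.382e-01/-2.746e+00) = 41.190681
iter 3: u=1.484559  f(a)=+4.367e-03  f'(a)=-2.701e+00  a ← 41.190681 − (+4.367e-03/-2.701e+00) = 41.192298
iter 4: u=1.484501  f(a)=+2.926e-07  f'(a)=-2.701e+00  a ← 41.192298 − (+2.926e-07/-2.701e+00) = 41.192298
iter 5: u=1.484501  f(a)=-2.842e-14  f'(a)=-2.701e+00  a ← 41.192298 − (-2.842e-14/-2.701e+00) = 41.192298
converged: |Δa| < 1e-12 after 5 iterations
sag = a·(cosh(S/(2a)) − 1) = 41.192298·(cosh(1.484501) − 1) = 54.361013
T_max/T_min = cosh(S/(2a)) = 2.319689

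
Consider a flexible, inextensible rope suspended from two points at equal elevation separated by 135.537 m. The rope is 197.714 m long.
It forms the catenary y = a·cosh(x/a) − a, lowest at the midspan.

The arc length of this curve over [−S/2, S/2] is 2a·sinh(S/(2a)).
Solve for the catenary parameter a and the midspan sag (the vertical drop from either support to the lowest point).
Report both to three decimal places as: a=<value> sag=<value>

a=43.406 sag=64.561

seed: a₀ = √(S³/(24(L−S))) = √(135.537³/(24·62.177)) = 40.847577
iter 1: u=1.659058  f(a)=+9.140e+00  f'(a)=-3.969e+00  a ← 40.847577 − (+9.140e+00/-3.969e+00) = 43.150376
iter 2: u=1.570519  f(a)=+8.299e-01  f'(a)=-3.278e+00  a ← 43.150376 − (+8.299e-01/-3.278e+00) = 43.403518
iter 3: u=1.561360  f(a)=+8.350e-03  f'(a)=-3.213e+00  a ← 43.403518 − (+8.350e-03/-3.213e+00) = 43.406117
iter 4: u=1.561266  f(a)=+8.642e-07  f'(a)=-3.212e+00  a ← 43.406117 − (+8.642e-07/-3.212e+00) = 43.406117
iter 5: u=1.561266  f(a)=+5.684e-14  f'(a)=-3.212e+00  a ← 43.406117 − (+5.684e-14/-3.212e+00) = 43.406117
converged: |Δa| < 1e-12 after 5 iterations
sag = a·(cosh(S/(2a)) − 1) = 43.406117·(cosh(1.561266) − 1) = 64.560533
T_max/T_min = cosh(S/(2a)) = 2.487360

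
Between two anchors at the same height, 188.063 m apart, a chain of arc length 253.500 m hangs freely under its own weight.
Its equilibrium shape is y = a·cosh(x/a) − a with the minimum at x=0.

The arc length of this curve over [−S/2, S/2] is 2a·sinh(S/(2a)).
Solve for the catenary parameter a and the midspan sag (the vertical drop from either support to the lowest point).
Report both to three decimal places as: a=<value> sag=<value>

a=68.235 sag=75.715

seed: a₀ = √(S³/(24(L−S))) = √(188.063³/(24·65.437)) = 65.078529
iter 1: u=1.444893  f(a)=+7.180e+00  f'(a)=-2.463e+00  a ← 65.078529 − (+7.180e+00/-2.463e+00) = 67.993303
iter 2: u=1.382952  f(a)=+5.106e-01  f'(a)=-2.124e+00  a ← 67.993303 − (+5.106e-01/-2.124e+00) = 68.233636
iter 3: u=1.378081  f(a)=+3.019e-03  f'(a)=-2.099e+00  a ← 68.233636 − (+3.019e-03/-2.099e+00) = 68.235073
iter 4: u=1.378052  f(a)=+1.069e-07  f'(a)=-2.099e+00  a ← 68.235073 − (+1.069e-07/-2.099e+00) = 68.235073
iter 5: u=1.378052  f(a)=+0.000e+00  f'(a)=-2.099e+00  a ← 68.235073 − (+0.000e+00/-2.099e+00) = 68.235073
converged: |Δa| < 1e-12 after 5 iterations
sag = a·(cosh(S/(2a)) − 1) = 68.235073·(cosh(1.378052) − 1) = 75.714875
T_max/T_min = cosh(S/(2a)) = 2.109618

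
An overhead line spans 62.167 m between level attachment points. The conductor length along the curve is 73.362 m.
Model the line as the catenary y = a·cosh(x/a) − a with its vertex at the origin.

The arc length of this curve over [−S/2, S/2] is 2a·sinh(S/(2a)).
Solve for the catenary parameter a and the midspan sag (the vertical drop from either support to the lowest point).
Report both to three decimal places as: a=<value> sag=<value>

a=30.680 sag=17.140

seed: a₀ = √(S³/(24(L−S))) = √(62.167³/(24·11.195)) = 29.903512
iter 1: u=1.039460  f(a)=+6.206e-01  f'(a)=-8.328e-01  a ← 29.903512 − (+6.206e-01/-8.328e-01) = 30.648675
iter 2: u=1.014187  f(a)=+2.395e-02  f'(a)=-7.697e-01  a ← 30.648675 − (+2.395e-02/-7.697e-01) = 30.679798
iter 3: u=1.013159  f(a)=+3.886e-05  f'(a)=-7.672e-01  a ← 30.679798 − (+3.886e-05/-7.672e-01) = 30.679849
iter 4: u=1.013157  f(a)=+1.026e-10  f'(a)=-7.672e-01  a ← 30.679849 − (+1.026e-10/-7.672e-01) = 30.679849
iter 5: u=1.013157  f(a)=+0.000e+00  f'(a)=-7.672e-01  a ← 30.679849 − (+0.000e+00/-7.672e-01) = 30.679849
converged: |Δa| < 1e-12 after 5 iterations
sag = a·(cosh(S/(2a)) − 1) = 30.679849·(cosh(1.013157) − 1) = 17.140115
T_max/T_min = cosh(S/(2a)) = 1.558677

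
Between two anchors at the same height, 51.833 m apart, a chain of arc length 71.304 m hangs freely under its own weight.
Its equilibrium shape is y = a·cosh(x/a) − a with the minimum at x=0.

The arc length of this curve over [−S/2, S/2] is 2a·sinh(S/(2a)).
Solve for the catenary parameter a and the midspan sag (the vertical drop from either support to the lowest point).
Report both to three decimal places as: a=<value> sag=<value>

a=18.162 sag=21.850

seed: a₀ = √(S³/(24(L−S))) = √(51.833³/(24·19.471)) = 17.262742
iter 1: u=1.501297  f(a)=+2.316e+00  f'(a)=-2.807e+00  a ← 17.262742 − (+2.316e+00/-2.807e+00) = 18.087759
iter 2: u=1.432820  f(a)=+1.764e-01  f'(a)=-2.394e+00  a ← 18.087759 − (+1.764e-01/-2.394e+00) = 18.161419
iter 3: u=1.427009  f(a)=+1.209e-03  f'(a)=-2.362e+00  a ← 18.161419 − (+1.209e-03/-2.362e+00) = 18.161932
iter 4: u=1.426968  f(a)=+5.772e-08  f'(a)=-2.361e+00  a ← 18.161932 − (+5.772e-08/-2.361e+00) = 18.161932
iter 5: u=1.426968  f(a)=+0.000e+00  f'(a)=-2.361e+00  a ← 18.161932 − (+0.000e+00/-2.361e+00) = 18.161932
converged: |Δa| < 1e-12 after 5 iterations
sag = a·(cosh(S/(2a)) − 1) = 18.161932·(cosh(1.426968) − 1) = 21.849578
T_max/T_min = cosh(S/(2a)) = 2.203043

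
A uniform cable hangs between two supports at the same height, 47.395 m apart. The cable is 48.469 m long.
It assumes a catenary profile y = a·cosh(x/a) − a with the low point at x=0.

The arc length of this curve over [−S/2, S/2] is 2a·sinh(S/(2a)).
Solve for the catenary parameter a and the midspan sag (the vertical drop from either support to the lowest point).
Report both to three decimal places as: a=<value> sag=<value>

seed: a₀ = √(S³/(24(L−S))) = √(47.395³/(24·1.074)) = 64.267444
iter 1: u=0.368733  f(a)=+7.325e-03  f'(a)=-3.388e-02  a ← 64.267444 − (+7.325e-03/-3.388e-02) = 64.483650
iter 2: u=0.367496  f(a)=+3.713e-05  f'(a)=-3.354e-02  a ← 64.483650 − (+3.713e-05/-3.354e-02) = 64.484757
iter 3: u=0.367490  f(a)=+9.647e-10  f'(a)=-3.354e-02  a ← 64.484757 − (+9.647e-10/-3.354e-02) = 64.484757
iter 4: u=0.367490  f(a)=+0.000e+00  f'(a)=-3.354e-02  a ← 64.484757 − (+0.000e+00/-3.354e-02) = 64.484757
converged: |Δa| < 1e-12 after 4 iterations
sag = a·(cosh(S/(2a)) − 1) = 64.484757·(cosh(0.367490) − 1) = 4.403521
T_max/T_min = cosh(S/(2a)) = 1.068288

a=64.485 sag=4.404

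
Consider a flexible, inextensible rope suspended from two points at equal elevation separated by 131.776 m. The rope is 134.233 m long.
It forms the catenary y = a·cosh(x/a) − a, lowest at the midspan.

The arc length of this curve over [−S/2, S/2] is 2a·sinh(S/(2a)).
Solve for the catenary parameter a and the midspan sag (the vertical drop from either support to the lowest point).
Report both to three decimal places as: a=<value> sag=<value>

seed: a₀ = √(S³/(24(L−S))) = √(131.776³/(24·2.457)) = 196.990953
iter 1: u=0.334472  f(a)=+1.378e-02  f'(a)=-2.523e-02  a ← 196.990953 − (+1.378e-02/-2.523e-02) = 197.537230
iter 2: u=0.333547  f(a)=+5.753e-05  f'(a)=-2.502e-02  a ← 197.537230 − (+5.753e-05/-2.502e-02) = 197.539530
iter 3: u=0.333543  f(a)=+1.012e-09  f'(a)=-2.501e-02  a ← 197.539530 − (+1.012e-09/-2.501e-02) = 197.539530
iter 4: u=0.333543  f(a)=+2.842e-14  f'(a)=-2.501e-02  a ← 197.539530 − (+2.842e-14/-2.501e-02) = 197.539530
converged: |Δa| < 1e-12 after 4 iterations
sag = a·(cosh(S/(2a)) − 1) = 197.539530·(cosh(0.333543) − 1) = 11.090503
T_max/T_min = cosh(S/(2a)) = 1.056143

a=197.540 sag=11.091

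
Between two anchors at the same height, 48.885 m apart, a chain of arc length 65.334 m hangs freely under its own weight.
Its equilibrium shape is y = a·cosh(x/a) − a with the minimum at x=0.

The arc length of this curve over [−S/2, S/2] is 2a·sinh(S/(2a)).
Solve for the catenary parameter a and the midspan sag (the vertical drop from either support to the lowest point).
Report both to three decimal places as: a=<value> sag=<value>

seed: a₀ = √(S³/(24(L−S))) = √(48.885³/(24·16.449)) = 17.202361
iter 1: u=1.420881  f(a)=+1.743e+00  f'(a)=-2.327e+00  a ← 17.202361 − (+1.743e+00/-2.327e+00) = 17.951064
iter 2: u=1.361618  f(a)=+1.202e-01  f'(a)=-2.016e+00  a ← 17.951064 − (+1.202e-01/-2.016e+00) = 18.010686
iter 3: u=1.357111  f(a)=+6.660e-04  f'(a)=-1.994e+00  a ← 18.010686 − (+6.660e-04/-1.994e+00) = 18.011020
iter 4: u=1.357086  f(a)=+2.069e-08  f'(a)=-1.994e+00  a ← 18.011020 − (+2.069e-08/-1.994e+00) = 18.011020
iter 5: u=1.357086  f(a)=+0.000e+00  f'(a)=-1.994e+00  a ← 18.011020 − (+0.000e+00/-1.994e+00) = 18.011020
converged: |Δa| < 1e-12 after 5 iterations
sag = a·(cosh(S/(2a)) − 1) = 18.011020·(cosh(1.357086) − 1) = 19.292194
T_max/T_min = cosh(S/(2a)) = 2.071133

a=18.011 sag=19.292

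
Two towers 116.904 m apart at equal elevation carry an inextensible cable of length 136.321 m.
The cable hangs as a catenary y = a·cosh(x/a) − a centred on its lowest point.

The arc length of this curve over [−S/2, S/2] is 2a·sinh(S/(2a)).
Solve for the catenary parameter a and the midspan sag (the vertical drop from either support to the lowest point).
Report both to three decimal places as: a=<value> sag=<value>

a=59.959 sag=30.821

seed: a₀ = √(S³/(24(L−S))) = √(116.904³/(24·19.417)) = 58.552760
iter 1: u=0.998279  f(a)=+9.908e-01  f'(a)=-7.317e-01  a ← 58.552760 − (+9.908e-01/-7.317e-01) = 59.906811
iter 2: u=0.975715  f(a)=+3.541e-02  f'(a)=-6.803e-01  a ← 59.906811 − (+3.541e-02/-6.803e-01) = 59.958865
iter 3: u=0.974868  f(a)=+4.895e-05  f'(a)=-6.784e-01  a ← 59.958865 − (+4.895e-05/-6.784e-01) = 59.958937
iter 4: u=0.974867  f(a)=+9.385e-11  f'(a)=-6.784e-01  a ← 59.958937 − (+9.385e-11/-6.784e-01) = 59.958937
iter 5: u=0.974867  f(a)=+0.000e+00  f'(a)=-6.784e-01  a ← 59.958937 − (+0.000e+00/-6.784e-01) = 59.958937
converged: |Δa| < 1e-12 after 5 iterations
sag = a·(cosh(S/(2a)) − 1) = 59.958937·(cosh(0.974867) − 1) = 30.820620
T_max/T_min = cosh(S/(2a)) = 1.514029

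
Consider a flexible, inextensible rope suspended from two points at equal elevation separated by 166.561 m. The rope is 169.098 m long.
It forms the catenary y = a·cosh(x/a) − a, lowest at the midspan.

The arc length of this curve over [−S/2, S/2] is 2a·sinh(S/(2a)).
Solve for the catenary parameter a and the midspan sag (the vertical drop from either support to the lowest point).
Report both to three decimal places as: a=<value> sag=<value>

seed: a₀ = √(S³/(24(L−S))) = √(166.561³/(24·2.537)) = 275.482569
iter 1: u=0.302308  f(a)=+1.162e-02  f'(a)=-1.859e-02  a ← 275.482569 − (+1.162e-02/-1.859e-02) = 276.107618
iter 2: u=0.301623  f(a)=+3.966e-05  f'(a)=-1.846e-02  a ← 276.107618 − (+3.966e-05/-1.846e-02) = 276.109766
iter 3: u=0.301621  f(a)=+4.657e-10  f'(a)=-1.846e-02  a ← 276.109766 − (+4.657e-10/-1.846e-02) = 276.109766
iter 4: u=0.301621  f(a)=+0.000e+00  f'(a)=-1.846e-02  a ← 276.109766 − (+0.000e+00/-1.846e-02) = 276.109766
converged: |Δa| < 1e-12 after 4 iterations
sag = a·(cosh(S/(2a)) − 1) = 276.109766·(cosh(0.301621) − 1) = 12.655080
T_max/T_min = cosh(S/(2a)) = 1.045834

a=276.110 sag=12.655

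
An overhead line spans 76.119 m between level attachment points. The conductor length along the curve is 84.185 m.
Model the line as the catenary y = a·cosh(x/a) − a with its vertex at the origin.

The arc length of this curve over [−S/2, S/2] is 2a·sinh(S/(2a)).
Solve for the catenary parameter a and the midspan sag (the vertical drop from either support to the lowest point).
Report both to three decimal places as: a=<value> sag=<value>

seed: a₀ = √(S³/(24(L−S))) = √(76.119³/(24·8.066)) = 47.731478
iter 1: u=0.797367  f(a)=+2.603e-01  f'(a)=-3.600e-01  a ← 47.731478 − (+2.603e-01/-3.600e-01) = 48.454710
iter 2: u=0.785465  f(a)=+6.035e-03  f'(a)=-3.434e-01  a ← 48.454710 − (+6.035e-03/-3.434e-01) = 48.472282
iter 3: u=0.785181  f(a)=+3.414e-06  f'(a)=-3.431e-01  a ← 48.472282 − (+3.414e-06/-3.431e-01) = 48.472292
iter 4: u=0.785181  f(a)=+1.094e-12  f'(a)=-3.431e-01  a ← 48.472292 − (+1.094e-12/-3.431e-01) = 48.472292
converged: |Δa| < 1e-12 after 4 iterations
sag = a·(cosh(S/(2a)) − 1) = 48.472292·(cosh(0.785181) − 1) = 15.725384
T_max/T_min = cosh(S/(2a)) = 1.324420

a=48.472 sag=15.725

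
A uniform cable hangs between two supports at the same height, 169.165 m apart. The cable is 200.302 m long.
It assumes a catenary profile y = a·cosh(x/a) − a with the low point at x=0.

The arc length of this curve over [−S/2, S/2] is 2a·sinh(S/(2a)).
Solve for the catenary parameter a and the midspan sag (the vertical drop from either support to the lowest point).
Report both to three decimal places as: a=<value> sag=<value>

a=82.620 sag=47.212

seed: a₀ = √(S³/(24(L−S))) = √(169.165³/(24·31.137)) = 80.486263
iter 1: u=1.050894  f(a)=+1.765e+00  f'(a)=-8.626e-01  a ← 80.486263 − (+1.765e+00/-8.626e-01) = 82.532680
iter 2: u=1.024836  f(a)=+6.957e-02  f'(a)=-7.958e-01  a ← 82.532680 − (+6.957e-02/-7.958e-01) = 82.620093
iter 3: u=1.023752  f(a)=+1.179e-04  f'(a)=-7.931e-01  a ← 82.620093 − (+1.179e-04/-7.931e-01) = 82.620242
iter 4: u=1.023750  f(a)=+3.396e-10  f'(a)=-7.931e-01  a ← 82.620242 − (+3.396e-10/-7.931e-01) = 82.620242
iter 5: u=1.023750  f(a)=-2.842e-14  f'(a)=-7.931e-01  a ← 82.620242 − (-2.842e-14/-7.931e-01) = 82.620242
converged: |Δa| < 1e-12 after 5 iterations
sag = a·(cosh(S/(2a)) − 1) = 82.620242·(cosh(1.023750) − 1) = 47.211677
T_max/T_min = cosh(S/(2a)) = 1.571430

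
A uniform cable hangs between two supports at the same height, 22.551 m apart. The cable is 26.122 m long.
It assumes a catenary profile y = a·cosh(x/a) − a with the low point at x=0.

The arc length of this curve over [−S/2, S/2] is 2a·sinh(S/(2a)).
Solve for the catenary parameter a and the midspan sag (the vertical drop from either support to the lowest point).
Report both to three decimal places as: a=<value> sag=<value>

seed: a₀ = √(S³/(24(L−S))) = √(22.551³/(24·3.571)) = 11.567730
iter 1: u=0.974737  f(a)=+1.735e-01  f'(a)=-6.781e-01  a ← 11.567730 − (+1.735e-01/-6.781e-01) = 11.823641
iter 2: u=0.953640  f(a)=+5.926e-03  f'(a)=-6.325e-01  a ← 11.823641 − (+5.926e-03/-6.325e-01) = 11.833010
iter 3: u=0.952885  f(a)=+7.451e-06  f'(a)=-6.309e-01  a ← 11.833010 − (+7.451e-06/-6.309e-01) = 11.833021
iter 4: u=0.952884  f(a)=+1.181e-11  f'(a)=-6.309e-01  a ← 11.833021 − (+1.181e-11/-6.309e-01) = 11.833021
iter 5: u=0.952884  f(a)=-3.553e-15  f'(a)=-6.309e-01  a ← 11.833021 − (-3.553e-15/-6.309e-01) = 11.833021
converged: |Δa| < 1e-12 after 5 iterations
sag = a·(cosh(S/(2a)) − 1) = 11.833021·(cosh(0.952884) − 1) = 5.791113
T_max/T_min = cosh(S/(2a)) = 1.489403

a=11.833 sag=5.791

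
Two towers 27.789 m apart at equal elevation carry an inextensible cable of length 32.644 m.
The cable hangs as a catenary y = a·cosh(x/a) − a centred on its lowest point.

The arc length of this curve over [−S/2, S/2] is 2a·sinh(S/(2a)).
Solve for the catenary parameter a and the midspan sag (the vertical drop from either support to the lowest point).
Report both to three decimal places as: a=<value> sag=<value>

a=13.913 sag=7.534

seed: a₀ = √(S³/(24(L−S))) = √(27.789³/(24·4.855)) = 13.570915
iter 1: u=1.023844  f(a)=+2.609e-01  f'(a)=-7.934e-01  a ← 13.570915 − (+2.609e-01/-7.934e-01) = 13.899778
iter 2: u=0.999620  f(a)=+9.785e-03  f'(a)=-7.349e-01  a ← 13.899778 − (+9.785e-03/-7.349e-01) = 13.913093
iter 3: u=0.998664  f(a)=+1.495e-05  f'(a)=-7.326e-01  a ← 13.913093 − (+1.495e-05/-7.326e-01) = 13.913114
iter 4: u=0.998662  f(a)=+3.502e-11  f'(a)=-7.326e-01  a ← 13.913114 − (+3.502e-11/-7.326e-01) = 13.913114
iter 5: u=0.998662  f(a)=+0.000e+00  f'(a)=-7.326e-01  a ← 13.913114 − (+0.000e+00/-7.326e-01) = 13.913114
converged: |Δa| < 1e-12 after 5 iterations
sag = a·(cosh(S/(2a)) − 1) = 13.913114·(cosh(0.998662) − 1) = 7.534087
T_max/T_min = cosh(S/(2a)) = 1.541510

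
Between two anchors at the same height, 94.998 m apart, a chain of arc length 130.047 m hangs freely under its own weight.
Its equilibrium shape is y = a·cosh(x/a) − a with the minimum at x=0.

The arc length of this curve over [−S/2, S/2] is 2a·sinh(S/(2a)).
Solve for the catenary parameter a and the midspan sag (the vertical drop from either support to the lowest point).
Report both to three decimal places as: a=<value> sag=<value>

seed: a₀ = √(S³/(24(L−S))) = √(94.998³/(24·35.049)) = 31.924805
iter 1: u=1.487840  f(a)=+4.090e+00  f'(a)=-2.722e+00  a ← 31.924805 − (+4.090e+00/-2.722e+00) = 33.427555
iter 2: u=1.420953  f(a)=+3.065e-01  f'(a)=-2.328e+00  a ← 33.427555 − (+3.065e-01/-2.328e+00) = 33.559238
iter 3: u=1.415378  f(a)=+2.030e-03  f'(a)=-2.297e+00  a ← 33.559238 − (+2.030e-03/-2.297e+00) = 33.560121
iter 4: u=1.415341  f(a)=+9.032e-08  f'(a)=-2.297e+00  a ← 33.560121 − (+9.032e-08/-2.297e+00) = 33.560122
iter 5: u=1.415341  f(a)=+0.000e+00  f'(a)=-2.297e+00  a ← 33.560122 − (+0.000e+00/-2.297e+00) = 33.560122
converged: |Δa| < 1e-12 after 5 iterations
sag = a·(cosh(S/(2a)) − 1) = 33.560122·(cosh(1.415341) − 1) = 39.613216
T_max/T_min = cosh(S/(2a)) = 2.180366

a=33.560 sag=39.613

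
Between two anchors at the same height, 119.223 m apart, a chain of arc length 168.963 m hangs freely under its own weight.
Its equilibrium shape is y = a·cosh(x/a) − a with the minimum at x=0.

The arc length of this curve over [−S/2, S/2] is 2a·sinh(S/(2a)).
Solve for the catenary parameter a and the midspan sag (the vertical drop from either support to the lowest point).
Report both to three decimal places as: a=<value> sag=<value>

seed: a₀ = √(S³/(24(L−S))) = √(119.223³/(24·49.740)) = 37.677455
iter 1: u=1.582153  f(a)=+6.610e+00  f'(a)=-3.363e+00  a ← 37.677455 − (+6.610e+00/-3.363e+00) = 39.642799
iter 2: u=1.503716  f(a)=+5.524e-01  f'(a)=-2.822e+00  a ← 39.642799 − (+5.524e-01/-2.822e+00) = 39.838509
iter 3: u=1.496329  f(a)=+4.635e-03  f'(a)=-2.775e+00  a ← 39.838509 − (+4.635e-03/-2.775e+00) = 39.840179
iter 4: u=1.496266  f(a)=+3.325e-07  f'(a)=-2.775e+00  a ← 39.840179 − (+3.325e-07/-2.775e+00) = 39.840180
iter 5: u=1.496266  f(a)=+0.000e+00  f'(a)=-2.775e+00  a ← 39.840180 − (+0.000e+00/-2.775e+00) = 39.840180
converged: |Δa| < 1e-12 after 5 iterations
sag = a·(cosh(S/(2a)) − 1) = 39.840180·(cosh(1.496266) − 1) = 53.564123
T_max/T_min = cosh(S/(2a)) = 2.344475

a=39.840 sag=53.564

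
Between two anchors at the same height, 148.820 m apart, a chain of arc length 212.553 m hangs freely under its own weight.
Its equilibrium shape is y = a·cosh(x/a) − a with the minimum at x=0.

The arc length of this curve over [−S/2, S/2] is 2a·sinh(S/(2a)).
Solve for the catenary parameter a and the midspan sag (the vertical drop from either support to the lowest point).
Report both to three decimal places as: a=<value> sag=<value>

seed: a₀ = √(S³/(24(L−S))) = √(148.820³/(24·63.733)) = 46.419894
iter 1: u=1.602977  f(a)=+8.707e+00  f'(a)=-3.519e+00  a ← 46.419894 − (+8.707e+00/-3.519e+00) = 48.894001
iter 2: u=1.521864  f(a)=+7.446e-01  f'(a)=-2.941e+00  a ← 48.894001 − (+7.446e-01/-2.941e+00) = 49.147174
iter 3: u=1.514024  f(a)=+6.570e-03  f'(a)=-2.889e+00  a ← 49.147174 − (+6.570e-03/-2.889e+00) = 49.149447
iter 4: u=1.513954  f(a)=+5.214e-07  f'(a)=-2.889e+00  a ← 49.149447 − (+5.214e-07/-2.889e+00) = 49.149448
iter 5: u=1.513954  f(a)=+5.684e-14  f'(a)=-2.889e+00  a ← 49.149448 − (+5.684e-14/-2.889e+00) = 49.149448
converged: |Δa| < 1e-12 after 5 iterations
sag = a·(cosh(S/(2a)) − 1) = 49.149448·(cosh(1.513954) − 1) = 67.941810
T_max/T_min = cosh(S/(2a)) = 2.382351

a=49.149 sag=67.942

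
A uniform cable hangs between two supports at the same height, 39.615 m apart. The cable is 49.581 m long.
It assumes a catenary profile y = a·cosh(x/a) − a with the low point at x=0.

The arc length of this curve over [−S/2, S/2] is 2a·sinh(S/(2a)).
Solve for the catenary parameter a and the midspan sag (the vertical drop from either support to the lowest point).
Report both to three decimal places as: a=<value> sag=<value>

seed: a₀ = √(S³/(24(L−S))) = √(39.615³/(24·9.966)) = 16.122167
iter 1: u=1.228588  f(a)=+7.798e-01  f'(a)=-1.433e+00  a ← 16.122167 − (+7.798e-01/-1.433e+00) = 16.666206
iter 2: u=1.188483  f(a)=+4.121e-02  f'(a)=-1.285e+00  a ← 16.666206 − (+4.121e-02/-1.285e+00) = 16.698265
iter 3: u=1.186201  f(a)=+1.293e-04  f'(a)=-1.277e+00  a ← 16.698265 − (+1.293e-04/-1.277e+00) = 16.698366
iter 4: u=1.186194  f(a)=+1.282e-09  f'(a)=-1.277e+00  a ← 16.698366 − (+1.282e-09/-1.277e+00) = 16.698366
iter 5: u=1.186194  f(a)=-7.105e-15  f'(a)=-1.277e+00  a ← 16.698366 − (-7.105e-15/-1.277e+00) = 16.698366
converged: |Δa| < 1e-12 after 5 iterations
sag = a·(cosh(S/(2a)) − 1) = 16.698366·(cosh(1.186194) − 1) = 13.191504
T_max/T_min = cosh(S/(2a)) = 1.789988

a=16.698 sag=13.192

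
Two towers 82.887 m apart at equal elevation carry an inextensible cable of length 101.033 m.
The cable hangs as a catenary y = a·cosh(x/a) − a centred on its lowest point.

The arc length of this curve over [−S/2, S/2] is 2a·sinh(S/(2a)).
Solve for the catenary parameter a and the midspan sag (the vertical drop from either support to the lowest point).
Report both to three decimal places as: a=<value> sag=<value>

a=37.293 sag=25.498

seed: a₀ = √(S³/(24(L−S))) = √(82.887³/(24·18.146)) = 36.160428
iter 1: u=1.146101  f(a)=+1.230e+00  f'(a)=-1.142e+00  a ← 36.160428 − (+1.230e+00/-1.142e+00) = 37.237441
iter 2: u=1.112952  f(a)=+5.708e-02  f'(a)=-1.038e+00  a ← 37.237441 − (+5.708e-02/-1.038e+00) = 37.292429
iter 3: u=1.111311  f(a)=+1.362e-04  f'(a)=-1.033e+00  a ← 37.292429 − (+1.362e-04/-1.033e+00) = 37.292561
iter 4: u=1.111307  f(a)=+7.801e-10  f'(a)=-1.033e+00  a ← 37.292561 − (+7.801e-10/-1.033e+00) = 37.292561
iter 5: u=1.111307  f(a)=+1.421e-14  f'(a)=-1.033e+00  a ← 37.292561 − (+1.421e-14/-1.033e+00) = 37.292561
converged: |Δa| < 1e-12 after 5 iterations
sag = a·(cosh(S/(2a)) − 1) = 37.292561·(cosh(1.111307) − 1) = 25.497979
T_max/T_min = cosh(S/(2a)) = 1.683728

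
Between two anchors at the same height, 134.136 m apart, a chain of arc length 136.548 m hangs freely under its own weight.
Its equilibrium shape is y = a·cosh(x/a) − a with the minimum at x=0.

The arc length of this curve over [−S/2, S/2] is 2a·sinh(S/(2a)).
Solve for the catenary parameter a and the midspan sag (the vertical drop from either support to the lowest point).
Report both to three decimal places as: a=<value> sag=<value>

a=204.733 sag=11.084

seed: a₀ = √(S³/(24(L−S))) = √(134.136³/(24·2.412)) = 204.184962
iter 1: u=0.328467  f(a)=+1.305e-02  f'(a)=-2.388e-02  a ← 204.184962 − (+1.305e-02/-2.388e-02) = 204.731204
iter 2: u=0.327591  f(a)=+5.253e-05  f'(a)=-2.369e-02  a ← 204.731204 − (+5.253e-05/-2.369e-02) = 204.733421
iter 3: u=0.327587  f(a)=+8.596e-10  f'(a)=-2.369e-02  a ← 204.733421 − (+8.596e-10/-2.369e-02) = 204.733421
iter 4: u=0.327587  f(a)=+2.842e-14  f'(a)=-2.369e-02  a ← 204.733421 − (+2.842e-14/-2.369e-02) = 204.733421
converged: |Δa| < 1e-12 after 4 iterations
sag = a·(cosh(S/(2a)) − 1) = 204.733421·(cosh(0.327587) − 1) = 11.083892
T_max/T_min = cosh(S/(2a)) = 1.054138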